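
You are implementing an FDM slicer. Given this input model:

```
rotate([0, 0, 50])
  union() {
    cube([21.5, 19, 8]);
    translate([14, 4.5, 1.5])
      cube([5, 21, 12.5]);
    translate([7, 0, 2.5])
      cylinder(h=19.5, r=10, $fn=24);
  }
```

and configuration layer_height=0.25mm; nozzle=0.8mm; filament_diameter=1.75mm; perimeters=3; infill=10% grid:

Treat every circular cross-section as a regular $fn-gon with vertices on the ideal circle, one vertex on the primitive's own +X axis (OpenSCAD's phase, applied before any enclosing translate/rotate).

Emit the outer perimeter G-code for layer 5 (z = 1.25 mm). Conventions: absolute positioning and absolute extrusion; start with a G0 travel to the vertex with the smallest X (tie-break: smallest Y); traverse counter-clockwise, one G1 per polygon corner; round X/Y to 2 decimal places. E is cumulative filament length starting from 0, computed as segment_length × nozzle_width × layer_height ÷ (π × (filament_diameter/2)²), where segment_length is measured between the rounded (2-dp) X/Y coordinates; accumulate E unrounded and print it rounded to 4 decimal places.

At z = 1.25 mm: the cube is present — its section is the full 21.5×19 rectangle; the cube at (14, 4.5) is not intersected at this z (z outside [1.5, 14]); the cylinder at (7, 0) is absent (z outside [2.5, 22]); Combining (union): only the 21.5×19 cube is present, so the union is just that shape — 1 connected region; (rotated 50° about Z; rotation is an isometry so areas/perimeters/island counts are preserved). The outline is a single polygon with 4 vertices. Extrusion per mm of travel: 0.8 × 0.25 / (π × 0.875²) = 0.083150. Accumulating E over each segment gives final E = 6.7343.

G0 X-14.55 Y12.21 Z1.25
G1 X0.00 Y0.00 E1.5794
G1 X13.82 Y16.47 E3.3671
G1 X-0.73 Y28.68 E4.9465
G1 X-14.55 Y12.21 E6.7343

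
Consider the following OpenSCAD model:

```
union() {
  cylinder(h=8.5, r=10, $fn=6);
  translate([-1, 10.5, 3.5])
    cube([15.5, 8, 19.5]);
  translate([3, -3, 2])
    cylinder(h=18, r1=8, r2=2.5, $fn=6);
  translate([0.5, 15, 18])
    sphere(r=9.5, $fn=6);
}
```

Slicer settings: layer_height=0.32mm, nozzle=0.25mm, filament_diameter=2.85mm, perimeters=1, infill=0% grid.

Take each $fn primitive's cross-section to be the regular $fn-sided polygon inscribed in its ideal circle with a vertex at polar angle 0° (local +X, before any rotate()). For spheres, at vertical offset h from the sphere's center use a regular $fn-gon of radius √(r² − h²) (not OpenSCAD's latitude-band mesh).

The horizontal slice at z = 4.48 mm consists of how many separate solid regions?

2

At z = 4.48 mm: the r=10 cylinder gives a regular 6-gon of circumradius 10 (constant along its height); the cube at (-1, 10.5) is present — its section is the full 15.5×8 rectangle; the cone at (3, -3): at t=0.138 of its height the radius interpolates to r₁+(r₂−r₁)t = 7.242, giving a regular 6-gon of that circumradius; the sphere at (0.5, 15) does not reach this height (|z−center|=13.520 > r=9.5); Merging all regions: the regions partially overlap (shared area 118.76 mm²), so overlapping operands fuse into one piece — 2 connected regions. The result has 2 disconnected regions.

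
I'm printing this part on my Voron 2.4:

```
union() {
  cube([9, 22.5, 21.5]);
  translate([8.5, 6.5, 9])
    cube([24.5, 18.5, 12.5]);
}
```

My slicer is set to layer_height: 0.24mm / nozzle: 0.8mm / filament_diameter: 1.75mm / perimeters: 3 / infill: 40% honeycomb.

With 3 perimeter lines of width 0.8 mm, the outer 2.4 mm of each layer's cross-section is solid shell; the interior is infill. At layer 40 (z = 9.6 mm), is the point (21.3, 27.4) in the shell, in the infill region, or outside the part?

At z = 9.6 mm: the 9×22.5 cube contributes its full rectangle; the 24.5×18.5 cube at (8.5, 6.5) contributes its full rectangle; Taking the union: the regions partially overlap (shared area 8.00 mm²), so overlapping operands fuse into one piece — 1 connected region. Overall, the cross-section is a single solid region. The nearest boundary edge runs (8.50, 25.00)→(33.00, 25.00); distance from the point to it = 2.40 mm. The point is not inside any of the regions above, so it lies outside the cross-section (2.40 mm from the nearest boundary).

outside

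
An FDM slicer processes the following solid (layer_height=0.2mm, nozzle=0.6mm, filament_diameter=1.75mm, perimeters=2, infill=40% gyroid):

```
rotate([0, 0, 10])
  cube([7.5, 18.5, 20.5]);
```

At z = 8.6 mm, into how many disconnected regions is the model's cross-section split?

1

At z = 8.6 mm: the 7.5×18.5 cube contributes its full rectangle; (whole slice rotated 10° about Z — lengths, areas and connectivity unchanged). The result has 1 disconnected region.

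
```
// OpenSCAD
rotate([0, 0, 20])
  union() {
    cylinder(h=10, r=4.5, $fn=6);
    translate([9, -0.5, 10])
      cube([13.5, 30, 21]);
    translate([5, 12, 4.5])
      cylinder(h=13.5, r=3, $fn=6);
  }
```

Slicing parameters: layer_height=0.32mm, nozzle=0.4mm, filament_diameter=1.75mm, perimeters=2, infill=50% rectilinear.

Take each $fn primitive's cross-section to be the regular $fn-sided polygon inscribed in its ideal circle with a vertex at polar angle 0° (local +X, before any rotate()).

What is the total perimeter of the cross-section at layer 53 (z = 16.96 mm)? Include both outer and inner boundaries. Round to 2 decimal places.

At z = 16.96 mm: the cylinder is not intersected at this z (z outside [0, 10]); the 13.5×30 cube at (9, -0.5) contributes its full rectangle (perimeter 87.00 mm); the cylinder at (5, 12): section is a regular 6-gon, circumradius r=3 (perimeter = 2·6·3.000·sin(180°/6) = 18.00 mm); Combining (union): the 2 present regions are separate (no shared area or edge), so areas and boundary lengths simply add and each stays a separate island — boundary = 105.00 mm; (rotated 20° about Z; rotation is an isometry so areas/perimeters/island counts are preserved). Overall, the cross-section has 2 separate islands. Total boundary length (outer) = 105.00 mm.

105.00 mm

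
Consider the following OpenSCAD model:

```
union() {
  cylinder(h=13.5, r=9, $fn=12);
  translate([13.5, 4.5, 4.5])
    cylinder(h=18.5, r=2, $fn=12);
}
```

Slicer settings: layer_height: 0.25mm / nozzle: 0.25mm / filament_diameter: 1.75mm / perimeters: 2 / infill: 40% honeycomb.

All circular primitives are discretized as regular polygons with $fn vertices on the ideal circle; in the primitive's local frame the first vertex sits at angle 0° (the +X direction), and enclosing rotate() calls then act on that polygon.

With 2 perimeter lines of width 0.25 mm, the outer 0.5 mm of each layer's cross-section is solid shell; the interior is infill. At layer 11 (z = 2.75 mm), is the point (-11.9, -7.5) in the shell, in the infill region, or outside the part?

At z = 2.75 mm: the r=9 cylinder gives a regular 12-gon of circumradius 9 (constant along its height); the cylinder at (13.5, 4.5) is absent (z outside [4.5, 23]); Merging all regions: only the r=9 cylinder is present, so the union is just that shape — 1 connected region. Overall, the cross-section is a single solid region. The nearest boundary edge runs (-9.00, 0.00)→(-7.79, -4.50); distance from the point to it = 5.09 mm. The point is not inside any of the regions above, so it lies outside the cross-section (5.09 mm from the nearest boundary).

outside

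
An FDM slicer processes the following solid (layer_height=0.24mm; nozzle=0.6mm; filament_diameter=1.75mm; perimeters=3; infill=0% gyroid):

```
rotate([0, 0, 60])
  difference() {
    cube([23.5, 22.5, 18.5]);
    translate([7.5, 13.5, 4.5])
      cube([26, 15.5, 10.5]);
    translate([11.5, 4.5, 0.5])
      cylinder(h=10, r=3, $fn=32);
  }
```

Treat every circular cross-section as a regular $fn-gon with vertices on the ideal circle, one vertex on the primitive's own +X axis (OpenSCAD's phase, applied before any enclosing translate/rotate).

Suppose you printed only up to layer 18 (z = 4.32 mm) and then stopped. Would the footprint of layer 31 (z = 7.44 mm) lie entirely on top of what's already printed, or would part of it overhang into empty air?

Compare the two slices. At z = 4.32: the cube is present — its section is the full 23.5×22.5 rectangle (area 528.75 mm²); the cube at (7.5, 13.5) does not reach this height (z outside [4.5, 15]); the r=3 cylinder at (11.5, 4.5) contributes a regular 32-gon of circumradius 3 (area = (32/2)·3.000²·sin(360°/32) = 28.09 mm²); After the difference (first − rest): starting from the 23.5×22.5 cube (528.75 mm²), the r=3 cylinder at (11.5, 4.5) lies wholly inside it (removes its full 28.09 mm² and its 18.82 mm outline becomes a hole wall) — area = 500.66 mm²; (rotated 60° about Z; rotation is an isometry so areas/perimeters/island counts are preserved). At z = 7.44: the cube (footprint 23.5×22.5) is included at this height (area 528.75 mm²); the cube at (7.5, 13.5) (footprint 26×15.5) is included at this height (area 403.00 mm²); the r=3 cylinder at (11.5, 4.5) contributes a regular 32-gon of circumradius 3 (area = (32/2)·3.000²·sin(360°/32) = 28.09 mm²); Taking the first minus the rest: starting from the 23.5×22.5 cube (528.75 mm²), the 26×15.5 cube at (7.5, 13.5) partially overlaps it — only the 144.00 mm² overlap (of its 403.00 mm²) is removed, clipping the outline; the r=3 cylinder at (11.5, 4.5) lies wholly inside it (removes its full 28.09 mm² and its 18.82 mm outline becomes a hole wall) — area = 356.66 mm²; (whole slice rotated 60° about Z — lengths, areas and connectivity unchanged). Checking containment: the cross-section at z = 7.44 is a subset of the cross-section at z = 4.32.

entirely on top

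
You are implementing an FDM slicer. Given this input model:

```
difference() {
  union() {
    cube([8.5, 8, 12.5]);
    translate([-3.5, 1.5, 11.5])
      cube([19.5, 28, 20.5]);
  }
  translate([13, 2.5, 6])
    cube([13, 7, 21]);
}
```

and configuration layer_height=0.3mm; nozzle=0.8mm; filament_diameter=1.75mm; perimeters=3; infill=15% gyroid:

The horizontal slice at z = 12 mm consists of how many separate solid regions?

At z = 12 mm: the 8.5×8 cube contributes its full rectangle; the cube at (-3.5, 1.5) is present — its section is the full 19.5×28 rectangle; Combining (union): the regions partially overlap (shared area 55.25 mm²), so overlapping operands fuse into one piece — 1 connected region; the 13×7 cube at (13, 2.5) contributes its full rectangle; After the difference (first − rest): starting from that combined region, the 13×7 cube at (13, 2.5) partially overlaps it — only the 21.00 mm² overlap (of its 91.00 mm²) is removed, clipping the outline — 1 connected region. The result has 1 disconnected region.

1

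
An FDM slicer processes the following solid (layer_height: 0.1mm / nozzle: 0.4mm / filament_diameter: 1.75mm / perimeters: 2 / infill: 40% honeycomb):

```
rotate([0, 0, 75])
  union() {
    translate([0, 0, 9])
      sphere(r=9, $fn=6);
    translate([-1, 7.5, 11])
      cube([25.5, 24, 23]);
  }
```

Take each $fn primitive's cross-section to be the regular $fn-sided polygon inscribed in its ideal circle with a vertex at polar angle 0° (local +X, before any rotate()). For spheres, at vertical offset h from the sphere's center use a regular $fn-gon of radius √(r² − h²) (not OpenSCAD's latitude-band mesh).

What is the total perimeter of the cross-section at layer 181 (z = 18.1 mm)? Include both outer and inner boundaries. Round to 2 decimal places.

99.00 mm

At z = 18.1 mm: the sphere is absent (|z−center|=9.100 > r=9); the cube at (-1, 7.5) (footprint 25.5×24) is included at this height (perimeter 99.00 mm); Merging all regions: only the 25.5×24 cube at (-1, 7.5) is present, so the union is just that shape — boundary = 99.00 mm; (whole slice rotated 75° about Z — lengths, areas and connectivity unchanged). Overall, the cross-section is a single solid region. Total boundary length (outer) = 99.00 mm.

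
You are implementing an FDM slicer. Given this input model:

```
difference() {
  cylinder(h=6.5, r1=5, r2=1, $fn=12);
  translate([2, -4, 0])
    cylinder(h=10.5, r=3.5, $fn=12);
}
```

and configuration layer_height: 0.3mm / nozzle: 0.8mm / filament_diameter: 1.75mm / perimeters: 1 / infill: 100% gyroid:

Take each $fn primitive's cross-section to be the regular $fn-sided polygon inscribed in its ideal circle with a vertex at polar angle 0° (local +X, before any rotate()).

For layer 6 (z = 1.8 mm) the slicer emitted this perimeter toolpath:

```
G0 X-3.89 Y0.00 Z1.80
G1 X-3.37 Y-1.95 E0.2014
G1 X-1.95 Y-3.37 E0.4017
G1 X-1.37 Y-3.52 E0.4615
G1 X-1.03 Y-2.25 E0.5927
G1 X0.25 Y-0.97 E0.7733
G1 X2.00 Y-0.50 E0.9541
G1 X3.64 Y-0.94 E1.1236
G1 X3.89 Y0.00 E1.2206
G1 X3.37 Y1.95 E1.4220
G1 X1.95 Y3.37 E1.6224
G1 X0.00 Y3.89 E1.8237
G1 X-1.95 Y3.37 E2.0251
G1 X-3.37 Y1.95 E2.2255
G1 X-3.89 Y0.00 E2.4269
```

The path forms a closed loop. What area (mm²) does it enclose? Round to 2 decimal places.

34.63 mm²

Apply the shoelace formula to the sequence of (X, Y) vertices; enclosed area = 34.63 mm².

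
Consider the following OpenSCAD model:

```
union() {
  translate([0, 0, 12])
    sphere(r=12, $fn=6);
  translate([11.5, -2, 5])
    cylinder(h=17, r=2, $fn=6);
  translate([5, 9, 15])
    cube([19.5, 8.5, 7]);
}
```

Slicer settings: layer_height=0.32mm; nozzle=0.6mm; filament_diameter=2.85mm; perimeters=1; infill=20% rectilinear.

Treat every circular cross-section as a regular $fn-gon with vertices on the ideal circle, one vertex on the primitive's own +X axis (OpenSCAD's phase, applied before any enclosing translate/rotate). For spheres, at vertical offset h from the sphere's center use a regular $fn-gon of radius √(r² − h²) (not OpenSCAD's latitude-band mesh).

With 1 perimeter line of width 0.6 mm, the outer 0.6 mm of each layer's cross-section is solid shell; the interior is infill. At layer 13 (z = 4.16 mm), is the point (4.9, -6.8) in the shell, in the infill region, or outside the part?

shell

At z = 4.16 mm: the r=12 sphere slices to a regular 6-gon of circumradius 9.085 (√(r²−h²) with h=7.84 from center); the cylinder at (11.5, -2) does not reach this height (z outside [5, 22]); the cube at (5, 9) does not reach this height (z outside [15, 22]); Taking the union: only the r=12 sphere is present, so the union is just that shape — 1 connected region. Overall, the cross-section is a single solid region. The nearest boundary edge runs (4.54, -7.87)→(9.08, 0.00); distance from the point to it = 0.22 mm. The point is inside the cross-section, 0.22 mm from the nearest boundary — within the 0.6 mm shell band (1 × 0.6).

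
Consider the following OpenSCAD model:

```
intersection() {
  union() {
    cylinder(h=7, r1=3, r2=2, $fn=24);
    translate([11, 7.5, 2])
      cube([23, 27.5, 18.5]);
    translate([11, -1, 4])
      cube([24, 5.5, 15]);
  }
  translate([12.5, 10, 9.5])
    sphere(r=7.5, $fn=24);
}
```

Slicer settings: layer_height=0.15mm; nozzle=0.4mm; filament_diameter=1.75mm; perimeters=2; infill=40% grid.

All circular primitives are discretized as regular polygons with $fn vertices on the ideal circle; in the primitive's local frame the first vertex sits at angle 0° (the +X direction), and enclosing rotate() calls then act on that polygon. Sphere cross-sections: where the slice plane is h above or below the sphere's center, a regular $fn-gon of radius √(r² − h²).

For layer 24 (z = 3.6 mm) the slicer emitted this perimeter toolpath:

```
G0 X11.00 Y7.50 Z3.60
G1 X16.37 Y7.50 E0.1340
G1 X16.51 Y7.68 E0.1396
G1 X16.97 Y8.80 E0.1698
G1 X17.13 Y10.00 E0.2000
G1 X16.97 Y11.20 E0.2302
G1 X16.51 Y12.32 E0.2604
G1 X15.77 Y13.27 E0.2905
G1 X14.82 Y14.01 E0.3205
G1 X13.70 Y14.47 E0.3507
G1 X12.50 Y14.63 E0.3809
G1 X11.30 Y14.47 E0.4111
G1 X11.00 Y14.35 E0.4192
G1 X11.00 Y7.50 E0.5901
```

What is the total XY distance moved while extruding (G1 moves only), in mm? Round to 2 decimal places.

23.65 mm

Sum the Euclidean lengths of each G1 segment: total = 23.65 mm.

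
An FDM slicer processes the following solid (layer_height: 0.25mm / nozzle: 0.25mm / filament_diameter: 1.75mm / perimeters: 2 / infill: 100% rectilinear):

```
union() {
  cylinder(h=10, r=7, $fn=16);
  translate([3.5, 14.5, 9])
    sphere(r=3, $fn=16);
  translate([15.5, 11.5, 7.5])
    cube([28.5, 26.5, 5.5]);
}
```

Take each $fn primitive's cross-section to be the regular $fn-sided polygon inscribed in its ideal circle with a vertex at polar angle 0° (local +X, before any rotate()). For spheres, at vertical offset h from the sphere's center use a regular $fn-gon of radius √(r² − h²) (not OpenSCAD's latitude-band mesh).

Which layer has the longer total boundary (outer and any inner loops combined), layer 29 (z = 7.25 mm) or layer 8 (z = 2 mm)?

Layer 29 (z = 7.25): the r=7 cylinder gives a regular 16-gon of circumradius 7 (constant along its height) (perimeter = 2·16·7.000·sin(180°/16) = 43.70 mm); the r=3 sphere at (3.5, 14.5) contributes a regular 16-gon of circumradius √(3²−1.75²) = 2.437 (perimeter = 2·16·2.437·sin(180°/16) = 15.21 mm); the cube at (15.5, 11.5) is not intersected at this z (z outside [7.5, 13]); Combining (union): the 2 present regions are separate (no shared area or edge), so areas and boundary lengths simply add and each stays a separate island — boundary = 58.91 mm. So its perimeter = 58.91 mm. Layer 8 (z = 2): the r=7 cylinder contributes a regular 16-gon of circumradius 7 (perimeter = 2·16·7.000·sin(180°/16) = 43.70 mm); the sphere at (3.5, 14.5) does not reach this height (|z−center|=7.000 > r=3); the cube at (15.5, 11.5) is not intersected at this z (z outside [7.5, 13]); Taking the union: only the r=7 cylinder is present, so the union is just that shape — boundary = 43.70 mm. So its perimeter = 43.70 mm. Layer 29 is larger (58.91 vs 43.70 mm).

layer 29 (z = 7.25 mm)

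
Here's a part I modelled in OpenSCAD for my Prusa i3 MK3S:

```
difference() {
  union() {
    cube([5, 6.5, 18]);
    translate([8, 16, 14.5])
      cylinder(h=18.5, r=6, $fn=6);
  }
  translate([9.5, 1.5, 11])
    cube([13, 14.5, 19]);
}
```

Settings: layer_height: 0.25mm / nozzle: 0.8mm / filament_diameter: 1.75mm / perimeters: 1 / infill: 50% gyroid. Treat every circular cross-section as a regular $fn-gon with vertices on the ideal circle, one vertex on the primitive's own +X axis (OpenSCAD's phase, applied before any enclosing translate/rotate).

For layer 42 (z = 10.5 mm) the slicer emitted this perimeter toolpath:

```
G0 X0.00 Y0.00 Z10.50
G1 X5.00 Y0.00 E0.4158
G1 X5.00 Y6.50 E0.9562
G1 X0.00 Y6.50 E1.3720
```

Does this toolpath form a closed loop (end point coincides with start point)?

Start point (G0): (0.00, 0.00). End point (last G1): the path does not return to the start — open.

no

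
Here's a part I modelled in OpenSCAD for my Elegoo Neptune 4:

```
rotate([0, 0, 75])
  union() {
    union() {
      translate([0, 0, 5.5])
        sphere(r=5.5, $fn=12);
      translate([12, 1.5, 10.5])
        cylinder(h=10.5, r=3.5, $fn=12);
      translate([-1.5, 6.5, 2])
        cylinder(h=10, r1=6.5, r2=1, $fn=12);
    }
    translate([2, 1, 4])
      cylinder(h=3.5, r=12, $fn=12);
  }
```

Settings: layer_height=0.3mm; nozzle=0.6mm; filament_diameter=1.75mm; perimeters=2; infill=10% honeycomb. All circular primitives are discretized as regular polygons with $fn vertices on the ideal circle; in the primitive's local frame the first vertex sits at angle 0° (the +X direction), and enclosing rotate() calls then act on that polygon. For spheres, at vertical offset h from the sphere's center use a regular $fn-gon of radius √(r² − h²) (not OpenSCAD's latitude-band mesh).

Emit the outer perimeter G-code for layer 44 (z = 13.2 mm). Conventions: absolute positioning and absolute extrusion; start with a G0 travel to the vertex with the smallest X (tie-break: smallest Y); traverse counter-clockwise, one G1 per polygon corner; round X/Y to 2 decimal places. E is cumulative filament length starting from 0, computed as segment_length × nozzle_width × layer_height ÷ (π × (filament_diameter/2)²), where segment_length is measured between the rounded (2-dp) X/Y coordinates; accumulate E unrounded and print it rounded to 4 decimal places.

G0 X-1.72 Y11.07 Z13.20
G1 X-0.82 Y9.50 E0.1354
G1 X0.75 Y8.60 E0.2709
G1 X2.56 Y8.60 E0.4063
G1 X4.13 Y9.50 E0.5417
G1 X5.04 Y11.07 E0.6775
G1 X5.04 Y12.89 E0.8137
G1 X4.13 Y14.45 E0.9489
G1 X2.56 Y15.36 E1.0847
G1 X0.75 Y15.36 E1.2201
G1 X-0.82 Y14.45 E1.3559
G1 X-1.72 Y12.89 E1.4907
G1 X-1.72 Y11.07 E1.6269

At z = 13.2 mm: the sphere does not reach this height (|z−center|=7.700 > r=5.5); the r=3.5 cylinder at (12, 1.5) contributes a regular 12-gon of circumradius 3.5; the cone at (-1.5, 6.5) is absent (z outside [2, 12]); Merging all regions: only the r=3.5 cylinder at (12, 1.5) is present, so the union is just that shape — 1 connected region; the cylinder at (2, 1) is not intersected at this z (z outside [4, 7.5]); Combining (union): only the result so far is present, so the union is just that shape — 1 connected region; (rotated 75° about Z; rotation is an isometry so areas/perimeters/island counts are preserved). The outline is a single polygon with 12 vertices. Extrusion per mm of travel: 0.6 × 0.3 / (π × 0.875²) = 0.074835. Accumulating E over each segment gives final E = 1.6269.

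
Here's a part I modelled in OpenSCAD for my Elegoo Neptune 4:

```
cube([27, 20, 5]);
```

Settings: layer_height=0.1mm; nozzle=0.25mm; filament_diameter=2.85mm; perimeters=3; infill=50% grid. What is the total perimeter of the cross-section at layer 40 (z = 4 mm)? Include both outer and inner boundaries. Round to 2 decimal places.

At z = 4 mm: the cube (footprint 27×20) is included at this height (perimeter 94.00 mm). Overall, the cross-section is a single solid region. Total boundary length (outer) = 94.00 mm.

94.00 mm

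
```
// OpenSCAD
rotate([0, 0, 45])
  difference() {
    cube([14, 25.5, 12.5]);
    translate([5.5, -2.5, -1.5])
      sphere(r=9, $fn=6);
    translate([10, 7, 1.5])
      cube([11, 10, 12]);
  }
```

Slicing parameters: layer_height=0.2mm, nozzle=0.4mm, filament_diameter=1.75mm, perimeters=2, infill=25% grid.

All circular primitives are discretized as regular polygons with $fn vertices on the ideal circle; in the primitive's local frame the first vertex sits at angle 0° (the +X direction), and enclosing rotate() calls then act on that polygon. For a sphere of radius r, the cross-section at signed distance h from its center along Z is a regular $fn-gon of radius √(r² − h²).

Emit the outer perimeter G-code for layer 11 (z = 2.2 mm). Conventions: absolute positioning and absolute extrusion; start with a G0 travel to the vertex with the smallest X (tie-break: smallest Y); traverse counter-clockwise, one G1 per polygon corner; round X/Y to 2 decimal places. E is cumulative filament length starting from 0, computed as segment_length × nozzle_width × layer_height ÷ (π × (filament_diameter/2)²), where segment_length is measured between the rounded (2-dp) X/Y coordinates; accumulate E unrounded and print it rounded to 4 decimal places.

G0 X-18.03 Y18.03 Z2.20
G1 X-1.54 Y1.54 E0.7756
G1 X-2.27 Y4.24 E0.8687
G1 X3.53 Y10.05 E1.1417
G1 X8.67 Y8.67 E1.3187
G1 X9.90 Y9.90 E1.3766
G1 X4.95 Y14.85 E1.6094
G1 X2.12 Y12.02 E1.7425
G1 X-4.95 Y19.09 E2.0751
G1 X-2.12 Y21.92 E2.2082
G1 X-8.13 Y27.93 E2.4909
G1 X-18.03 Y18.03 E2.9566

At z = 2.2 mm: the cube (footprint 14×25.5) is included at this height; the r=9 sphere at (5.5, -2.5) contributes a regular 6-gon of circumradius √(9²−3.7²) = 8.204; the 11×10 cube at (10, 7) contributes its full rectangle; Subtracting the remaining from the first: starting from the 14×25.5 cube, the r=9 sphere at (5.5, -2.5) partially overlaps it — only the 48.65 mm² overlap (of its 174.88 mm²) is removed, clipping the outline; the 11×10 cube at (10, 7) partially overlaps it — only the 40.00 mm² overlap (of its 110.00 mm²) is removed, clipping the outline — 1 connected region; (whole slice rotated 45° about Z — lengths, areas and connectivity unchanged). The outline is a single polygon with 11 vertices. Extrusion per mm of travel: 0.4 × 0.2 / (π × 0.875²) = 0.033260. Accumulating E over each segment gives final E = 2.9566.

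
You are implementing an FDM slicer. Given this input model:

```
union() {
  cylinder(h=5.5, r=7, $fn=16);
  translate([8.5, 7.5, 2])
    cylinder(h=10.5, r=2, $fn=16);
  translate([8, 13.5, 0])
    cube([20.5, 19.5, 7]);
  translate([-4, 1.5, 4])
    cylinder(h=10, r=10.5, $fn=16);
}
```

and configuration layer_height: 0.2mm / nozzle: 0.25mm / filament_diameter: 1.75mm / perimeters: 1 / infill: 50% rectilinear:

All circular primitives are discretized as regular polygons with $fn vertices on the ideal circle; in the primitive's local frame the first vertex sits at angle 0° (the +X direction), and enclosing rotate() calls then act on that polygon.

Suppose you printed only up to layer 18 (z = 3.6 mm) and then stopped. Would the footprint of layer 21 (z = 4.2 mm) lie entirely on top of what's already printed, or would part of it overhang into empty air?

Compare the two slices. At z = 3.6: the r=7 cylinder contributes a regular 16-gon of circumradius 7 (area = (16/2)·7.000²·sin(360°/16) = 150.01 mm²); the r=2 cylinder at (8.5, 7.5) gives a regular 16-gon of circumradius 2 (constant along its height) (area = (16/2)·2.000²·sin(360°/16) = 12.25 mm²); the cube at (8, 13.5) is present — its section is the full 20.5×19.5 rectangle (area 399.75 mm²); the cylinder at (-4, 1.5) is not intersected at this z (z outside [4, 14]); Combining (union): the 3 present regions are separate (no shared area or edge), so areas and boundary lengths simply add and each stays a separate island — area = 562.01 mm². At z = 4.2: the r=7 cylinder gives a regular 16-gon of circumradius 7 (constant along its height) (area = (16/2)·7.000²·sin(360°/16) = 150.01 mm²); the r=2 cylinder at (8.5, 7.5) contributes a regular 16-gon of circumradius 2 (area = (16/2)·2.000²·sin(360°/16) = 12.25 mm²); the cube at (8, 13.5) (footprint 20.5×19.5) is included at this height (area 399.75 mm²); the cylinder at (-4, 1.5): section is a regular 16-gon, circumradius r=10.5 (area = (16/2)·10.500²·sin(360°/16) = 337.53 mm²); Merging all regions: the regions partially overlap — summed areas 899.53 mm² minus the doubly-counted overlap 144.36 mm² gives 755.18 mm² — area = 755.18 mm². Checking containment: at z = 4.2 the cross-section extends beyond the z = 3.6 cross-section by about 193.17 mm².

part overhangs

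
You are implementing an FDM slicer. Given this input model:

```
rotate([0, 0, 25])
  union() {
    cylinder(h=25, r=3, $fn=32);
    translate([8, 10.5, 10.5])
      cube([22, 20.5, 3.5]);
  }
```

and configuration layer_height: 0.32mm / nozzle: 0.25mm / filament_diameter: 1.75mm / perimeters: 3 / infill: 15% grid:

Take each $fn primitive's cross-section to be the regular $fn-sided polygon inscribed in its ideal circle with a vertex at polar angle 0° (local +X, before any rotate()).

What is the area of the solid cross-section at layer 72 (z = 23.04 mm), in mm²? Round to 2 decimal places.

At z = 23.04 mm: the r=3 cylinder gives a regular 32-gon of circumradius 3 (constant along its height) (area = (32/2)·3.000²·sin(360°/32) = 28.09 mm²); the cube at (8, 10.5) is absent (z outside [10.5, 14]); Merging all regions: only the r=3 cylinder is present, so the union is just that shape — area = 28.09 mm²; (whole slice rotated 25° about Z — lengths, areas and connectivity unchanged). Overall, the cross-section is a single solid region. Net area = 28.09 mm².

28.09 mm²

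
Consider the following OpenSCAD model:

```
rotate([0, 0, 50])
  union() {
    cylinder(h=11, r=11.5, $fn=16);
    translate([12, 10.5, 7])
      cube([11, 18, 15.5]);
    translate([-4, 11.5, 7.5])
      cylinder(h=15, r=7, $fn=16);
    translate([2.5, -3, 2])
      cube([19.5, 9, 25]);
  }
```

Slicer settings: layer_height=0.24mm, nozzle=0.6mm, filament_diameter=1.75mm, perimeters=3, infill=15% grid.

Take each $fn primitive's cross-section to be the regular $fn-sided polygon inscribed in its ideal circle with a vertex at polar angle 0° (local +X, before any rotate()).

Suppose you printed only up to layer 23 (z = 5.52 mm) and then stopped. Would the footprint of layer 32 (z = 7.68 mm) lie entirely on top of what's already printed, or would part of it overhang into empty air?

Compare the two slices. At z = 5.52: the r=11.5 cylinder gives a regular 16-gon of circumradius 11.5 (constant along its height) (area = (16/2)·11.500²·sin(360°/16) = 404.88 mm²); the cube at (12, 10.5) does not reach this height (z outside [7, 22.5]); the cylinder at (-4, 11.5) is not intersected at this z (z outside [7.5, 22.5]); the cube at (2.5, -3) (footprint 19.5×9) is included at this height (area 175.50 mm²); Merging all regions: the regions partially overlap — summed areas 580.38 mm² minus the doubly-counted overlap 75.92 mm² gives 504.45 mm² — area = 504.45 mm²; (rotated 50° about Z; rotation is an isometry so areas/perimeters/island counts are preserved). At z = 7.68: the cylinder: section is a regular 16-gon, circumradius r=11.5 (area = (16/2)·11.500²·sin(360°/16) = 404.88 mm²); the 11×18 cube at (12, 10.5) contributes its full rectangle (area 198.00 mm²); the r=7 cylinder at (-4, 11.5) contributes a regular 16-gon of circumradius 7 (area = (16/2)·7.000²·sin(360°/16) = 150.01 mm²); the 19.5×9 cube at (2.5, -3) contributes its full rectangle (area 175.50 mm²); Taking the union: the regions partially overlap — summed areas 928.39 mm² minus the doubly-counted overlap 130.49 mm² gives 797.90 mm² — area = 797.90 mm²; (rotated 50° about Z; rotation is an isometry so areas/perimeters/island counts are preserved). Checking containment: at z = 7.68 the cross-section extends beyond the z = 5.52 cross-section by about 293.45 mm².

part overhangs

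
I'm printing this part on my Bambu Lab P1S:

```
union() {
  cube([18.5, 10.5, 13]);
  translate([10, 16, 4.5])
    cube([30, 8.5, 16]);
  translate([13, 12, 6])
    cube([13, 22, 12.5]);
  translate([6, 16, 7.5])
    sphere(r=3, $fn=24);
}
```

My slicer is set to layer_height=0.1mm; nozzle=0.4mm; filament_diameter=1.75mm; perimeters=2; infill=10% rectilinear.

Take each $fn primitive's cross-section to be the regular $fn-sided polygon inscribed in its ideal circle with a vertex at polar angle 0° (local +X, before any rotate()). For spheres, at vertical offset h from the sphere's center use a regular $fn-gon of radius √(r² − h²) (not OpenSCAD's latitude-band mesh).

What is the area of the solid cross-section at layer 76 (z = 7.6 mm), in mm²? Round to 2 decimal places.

At z = 7.6 mm: the 18.5×10.5 cube contributes its full rectangle (area 194.25 mm²); the cube at (10, 16) (footprint 30×8.5) is included at this height (area 255.00 mm²); the cube at (13, 12) is present — its section is the full 13×22 rectangle (area 286.00 mm²); the sphere at (6, 16): section is a regular 24-gon, circumradius = √(r²−h²) = √(3²−0.1²) = 2.998 (area = (24/2)·2.998²·sin(360°/24) = 27.92 mm²); Merging all regions: the regions partially overlap — summed areas 763.17 mm² minus the doubly-counted overlap 110.50 mm² gives 652.67 mm² — area = 652.67 mm². Overall, the cross-section has 3 separate islands. Net area = 652.67 mm².

652.67 mm²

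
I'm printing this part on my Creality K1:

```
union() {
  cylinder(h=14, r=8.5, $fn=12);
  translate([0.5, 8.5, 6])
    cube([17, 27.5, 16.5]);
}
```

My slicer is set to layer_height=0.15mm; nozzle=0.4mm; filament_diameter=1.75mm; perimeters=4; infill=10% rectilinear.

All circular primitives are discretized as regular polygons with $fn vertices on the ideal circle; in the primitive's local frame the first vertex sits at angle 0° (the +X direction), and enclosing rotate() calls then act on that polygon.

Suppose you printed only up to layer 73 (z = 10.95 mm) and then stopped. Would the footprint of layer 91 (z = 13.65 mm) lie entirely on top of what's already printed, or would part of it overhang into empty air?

Compare the two slices. At z = 10.95: the r=8.5 cylinder contributes a regular 12-gon of circumradius 8.5 (area = (12/2)·8.500²·sin(360°/12) = 216.75 mm²); the 17×27.5 cube at (0.5, 8.5) contributes its full rectangle (area 467.50 mm²); Combining (union): the 2 present regions are separate (no shared area or edge), so areas and boundary lengths simply add and each stays a separate island — area = 684.25 mm². At z = 13.65: the cylinder: section is a regular 12-gon, circumradius r=8.5 (area = (12/2)·8.500²·sin(360°/12) = 216.75 mm²); the 17×27.5 cube at (0.5, 8.5) contributes its full rectangle (area 467.50 mm²); Taking the union: the 2 present regions are separate (no shared area or edge), so areas and boundary lengths simply add and each stays a separate island — area = 684.25 mm². Checking containment: the cross-section at z = 13.65 is a subset of the cross-section at z = 10.95.

entirely on top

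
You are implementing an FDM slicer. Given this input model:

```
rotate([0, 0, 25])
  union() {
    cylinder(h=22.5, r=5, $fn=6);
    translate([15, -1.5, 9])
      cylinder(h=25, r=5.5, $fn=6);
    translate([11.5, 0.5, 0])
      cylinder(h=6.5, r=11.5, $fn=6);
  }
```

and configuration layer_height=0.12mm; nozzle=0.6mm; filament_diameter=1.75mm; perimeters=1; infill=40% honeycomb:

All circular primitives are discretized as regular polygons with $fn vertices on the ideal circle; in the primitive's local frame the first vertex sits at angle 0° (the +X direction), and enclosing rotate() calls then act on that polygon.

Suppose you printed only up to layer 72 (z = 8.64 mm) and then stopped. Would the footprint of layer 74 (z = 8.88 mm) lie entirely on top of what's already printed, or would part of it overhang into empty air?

entirely on top

Compare the two slices. At z = 8.64: the r=5 cylinder gives a regular 6-gon of circumradius 5 (constant along its height) (area = (6/2)·5.000²·sin(360°/6) = 64.95 mm²); the cylinder at (15, -1.5) does not reach this height (z outside [9, 34]); the cylinder at (11.5, 0.5) is not intersected at this z (z outside [0, 6.5]); Taking the union: only the r=5 cylinder is present, so the union is just that shape — area = 64.95 mm²; (whole slice rotated 25° about Z — lengths, areas and connectivity unchanged). At z = 8.88: the r=5 cylinder gives a regular 6-gon of circumradius 5 (constant along its height) (area = (6/2)·5.000²·sin(360°/6) = 64.95 mm²); the cylinder at (15, -1.5) is not intersected at this z (z outside [9, 34]); the cylinder at (11.5, 0.5) is not intersected at this z (z outside [0, 6.5]); Merging all regions: only the r=5 cylinder is present, so the union is just that shape — area = 64.95 mm²; (whole slice rotated 25° about Z — lengths, areas and connectivity unchanged). Checking containment: the cross-section at z = 8.88 is a subset of the cross-section at z = 8.64.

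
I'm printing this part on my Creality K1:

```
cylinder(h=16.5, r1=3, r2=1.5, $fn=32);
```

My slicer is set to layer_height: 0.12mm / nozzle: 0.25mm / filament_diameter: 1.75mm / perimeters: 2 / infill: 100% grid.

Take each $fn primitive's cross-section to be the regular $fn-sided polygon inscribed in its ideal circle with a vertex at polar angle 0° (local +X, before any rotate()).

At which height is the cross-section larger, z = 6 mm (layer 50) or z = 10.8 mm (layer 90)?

layer 50 (z = 6 mm)

Layer 50 (z = 6): the cone (r1=3→r2=1.5) has section circumradius 2.455 here — a regular 32-gon (area = (32/2)·2.455²·sin(360°/32) = 18.81 mm²). So its area = 18.81 mm². Layer 90 (z = 10.8): the cone: at t=0.655 of its height the radius interpolates to r₁+(r₂−r₁)t = 2.018, giving a regular 32-gon of that circumradius (area = (32/2)·2.018²·sin(360°/32) = 12.71 mm²). So its area = 12.71 mm². Layer 50 is larger (18.81 vs 12.71 mm²).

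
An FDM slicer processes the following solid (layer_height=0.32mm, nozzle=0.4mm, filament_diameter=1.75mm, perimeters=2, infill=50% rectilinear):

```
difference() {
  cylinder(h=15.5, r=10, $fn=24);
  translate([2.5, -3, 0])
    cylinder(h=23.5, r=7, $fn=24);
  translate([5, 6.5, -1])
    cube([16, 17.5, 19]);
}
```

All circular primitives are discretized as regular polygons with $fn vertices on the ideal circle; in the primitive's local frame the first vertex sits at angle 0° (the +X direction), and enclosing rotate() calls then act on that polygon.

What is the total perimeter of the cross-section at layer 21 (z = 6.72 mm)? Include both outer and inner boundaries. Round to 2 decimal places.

84.23 mm

At z = 6.72 mm: the r=10 cylinder contributes a regular 24-gon of circumradius 10 (perimeter = 2·24·10.000·sin(180°/24) = 62.65 mm); the cylinder at (2.5, -3): section is a regular 24-gon, circumradius r=7 (perimeter = 2·24·7.000·sin(180°/24) = 43.86 mm); the cube at (5, 6.5) is present — its section is the full 16×17.5 rectangle (perimeter 67.00 mm); Taking the first minus the rest: starting from the r=10 cylinder, the r=7 cylinder at (2.5, -3) partially overlaps it — only the 145.11 mm² overlap (of its 152.19 mm²) is removed, clipping the outline; the 16×17.5 cube at (5, 6.5) partially overlaps it — only the 2.95 mm² overlap (of its 280.00 mm²) is removed, clipping the outline — boundary = 84.23 mm. Overall, the cross-section is a single solid region. Total boundary length (outer) = 84.23 mm.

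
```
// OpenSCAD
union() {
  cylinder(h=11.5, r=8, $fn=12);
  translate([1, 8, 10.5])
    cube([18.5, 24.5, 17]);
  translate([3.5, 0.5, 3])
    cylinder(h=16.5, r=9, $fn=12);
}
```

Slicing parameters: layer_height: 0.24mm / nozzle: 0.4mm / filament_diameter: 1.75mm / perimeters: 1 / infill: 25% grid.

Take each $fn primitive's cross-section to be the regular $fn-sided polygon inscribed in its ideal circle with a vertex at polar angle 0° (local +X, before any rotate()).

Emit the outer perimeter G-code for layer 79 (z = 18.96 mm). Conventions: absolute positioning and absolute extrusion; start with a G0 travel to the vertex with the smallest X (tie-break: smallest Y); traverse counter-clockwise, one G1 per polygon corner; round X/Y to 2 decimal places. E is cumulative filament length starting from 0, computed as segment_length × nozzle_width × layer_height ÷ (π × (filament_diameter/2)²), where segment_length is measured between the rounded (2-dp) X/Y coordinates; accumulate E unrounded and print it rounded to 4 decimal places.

At z = 18.96 mm: the cylinder does not reach this height (z outside [0, 11.5]); the cube at (1, 8) is present — its section is the full 18.5×24.5 rectangle; the r=9 cylinder at (3.5, 0.5) gives a regular 12-gon of circumradius 9 (constant along its height); Taking the union: the regions partially overlap (shared area 6.99 mm²), so overlapping operands fuse into one piece — 1 connected region. The outline is a single polygon with 15 vertices. Extrusion per mm of travel: 0.4 × 0.24 / (π × 0.875²) = 0.039912. Accumulating E over each segment gives final E = 5.0334.

G0 X-5.50 Y0.50 Z18.96
G1 X-4.29 Y-4.00 E0.1860
G1 X-1.00 Y-7.29 E0.3717
G1 X3.50 Y-8.50 E0.5577
G1 X8.00 Y-7.29 E0.7437
G1 X11.29 Y-4.00 E0.9294
G1 X12.50 Y0.50 E1.1153
G1 X11.29 Y5.00 E1.3013
G1 X8.29 Y8.00 E1.4707
G1 X19.50 Y8.00 E1.9181
G1 X19.50 Y32.50 E2.8959
G1 X1.00 Y32.50 E3.6343
G1 X1.00 Y8.83 E4.5790
G1 X-1.00 Y8.29 E4.6617
G1 X-4.29 Y5.00 E4.8474
G1 X-5.50 Y0.50 E5.0334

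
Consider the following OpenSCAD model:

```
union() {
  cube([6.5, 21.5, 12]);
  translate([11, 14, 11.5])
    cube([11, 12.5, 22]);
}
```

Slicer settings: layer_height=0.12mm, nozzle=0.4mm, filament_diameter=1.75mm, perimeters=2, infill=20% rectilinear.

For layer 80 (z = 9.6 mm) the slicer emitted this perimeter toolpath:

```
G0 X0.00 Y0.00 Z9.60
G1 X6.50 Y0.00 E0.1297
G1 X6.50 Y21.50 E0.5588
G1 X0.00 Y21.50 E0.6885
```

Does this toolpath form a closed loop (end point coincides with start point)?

Start point (G0): (0.00, 0.00). End point (last G1): the path does not return to the start — open.

no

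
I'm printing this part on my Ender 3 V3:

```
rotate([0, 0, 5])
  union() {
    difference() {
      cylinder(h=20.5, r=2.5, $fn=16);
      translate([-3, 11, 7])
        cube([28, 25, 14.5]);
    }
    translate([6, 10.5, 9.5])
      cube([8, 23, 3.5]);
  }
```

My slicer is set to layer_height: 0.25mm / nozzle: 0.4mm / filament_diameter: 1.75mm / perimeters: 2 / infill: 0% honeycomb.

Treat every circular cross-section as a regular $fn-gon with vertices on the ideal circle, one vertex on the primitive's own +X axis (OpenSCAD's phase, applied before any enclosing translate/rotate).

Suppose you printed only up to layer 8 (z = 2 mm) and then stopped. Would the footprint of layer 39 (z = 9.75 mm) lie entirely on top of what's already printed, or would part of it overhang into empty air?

Compare the two slices. At z = 2: the r=2.5 cylinder gives a regular 16-gon of circumradius 2.5 (constant along its height) (area = (16/2)·2.500²·sin(360°/16) = 19.13 mm²); the cube at (-3, 11) does not reach this height (z outside [7, 21.5]); After the difference (first − rest): none of the subtracted shapes is present at this height, so the r=2.5 cylinder is unchanged — area = 19.13 mm²; the cube at (6, 10.5) does not reach this height (z outside [9.5, 13]); Merging all regions: only that combined region is present, so the union is just that shape — area = 19.13 mm²; (rotated 5° about Z; rotation is an isometry so areas/perimeters/island counts are preserved). At z = 9.75: the r=2.5 cylinder contributes a regular 16-gon of circumradius 2.5 (area = (16/2)·2.500²·sin(360°/16) = 19.13 mm²); the 28×25 cube at (-3, 11) contributes its full rectangle (area 700.00 mm²); Taking the first minus the rest: starting from the r=2.5 cylinder (19.13 mm²), the 28×25 cube at (-3, 11) misses the remaining region (no effect) — area = 19.13 mm²; the cube at (6, 10.5) (footprint 8×23) is included at this height (area 184.00 mm²); Taking the union: the 2 present regions are separate (no shared area or edge), so areas and boundary lengths simply add and each stays a separate island — area = 203.13 mm²; (whole slice rotated 5° about Z — lengths, areas and connectivity unchanged). Checking containment: at z = 9.75 the cross-section extends beyond the z = 2 cross-section by about 184.00 mm².

part overhangs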